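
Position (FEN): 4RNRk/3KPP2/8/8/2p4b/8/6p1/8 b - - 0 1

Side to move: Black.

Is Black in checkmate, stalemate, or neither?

checkmate

Black to move; black king on h8.
In check: yes, from the white rook on g8.
King squares — g7: attacked by Rg8; h7: attacked by Nf8; g8: attacked by Pf7.
Legal moves for Black: none.
In check with no legal moves → checkmate.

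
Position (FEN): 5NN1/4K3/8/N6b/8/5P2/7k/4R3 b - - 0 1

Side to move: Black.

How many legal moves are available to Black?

8

Black to move; king on h2.
In check: no.
Legal moves: Be8, Bf7, Bg6, Bg4, Bxf3, Kh3, Kg3, Kg2.
Count: 8.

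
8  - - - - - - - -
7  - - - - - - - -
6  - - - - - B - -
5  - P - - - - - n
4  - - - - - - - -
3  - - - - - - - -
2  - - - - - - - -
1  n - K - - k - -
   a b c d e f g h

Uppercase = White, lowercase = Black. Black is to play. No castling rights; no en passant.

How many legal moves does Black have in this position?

Black to move; king on f1.
In check: no.
Legal moves: Ng7, Nxf6, Nf4, Ng3, Kg2, Kf2, Ke2, Kg1, Ke1, Nb3+, Nc2.
Count: 11.

11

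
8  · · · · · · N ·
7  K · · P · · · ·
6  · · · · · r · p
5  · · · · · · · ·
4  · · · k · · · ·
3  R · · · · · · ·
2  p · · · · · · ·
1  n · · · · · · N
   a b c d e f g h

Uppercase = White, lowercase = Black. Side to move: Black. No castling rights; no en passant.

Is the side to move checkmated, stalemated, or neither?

Black to move; black king on d4.
In check: no.
Legal moves for Black include: Rf8, Rf7, Rg6, Re6, Rd6, Rc6, Rb6, Ra6+, Rf5, Rf4, Rf3, Rf2, Rf1, Ke5, Kd5, Kc5, Ke4, Kc4, ... (list truncated; more exist).
Black has legal moves and is not in check → neither.

neither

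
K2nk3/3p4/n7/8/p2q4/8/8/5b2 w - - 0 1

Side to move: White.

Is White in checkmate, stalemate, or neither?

stalemate

White to move; white king on a8.
In check: no.
King squares — a7: attacked by Qd4; b7: attacked by Nd8; b8: attacked by Na6.
Legal moves for White: none.
Not in check and no legal moves → stalemate.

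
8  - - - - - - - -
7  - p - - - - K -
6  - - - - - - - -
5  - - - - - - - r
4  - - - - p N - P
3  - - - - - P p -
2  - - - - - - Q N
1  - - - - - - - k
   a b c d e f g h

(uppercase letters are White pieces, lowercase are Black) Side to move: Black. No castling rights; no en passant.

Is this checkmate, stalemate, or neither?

checkmate

Black to move; black king on h1.
In check: yes, from the white queen on g2.
King squares — g1: attacked by Qg2; g2: attacked by Nf4; h2: attacked by Qg2.
Legal moves for Black: none.
In check with no legal moves → checkmate.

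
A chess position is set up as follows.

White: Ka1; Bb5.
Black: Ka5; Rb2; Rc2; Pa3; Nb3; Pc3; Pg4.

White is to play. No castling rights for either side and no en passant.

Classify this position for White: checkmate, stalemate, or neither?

checkmate

White to move; white king on a1.
In check: yes, from the black knight on b3.
King squares — b1: attacked by Rb2; a2: attacked by Rb2; b2: attacked by Rc2.
Legal moves for White: none.
In check with no legal moves → checkmate.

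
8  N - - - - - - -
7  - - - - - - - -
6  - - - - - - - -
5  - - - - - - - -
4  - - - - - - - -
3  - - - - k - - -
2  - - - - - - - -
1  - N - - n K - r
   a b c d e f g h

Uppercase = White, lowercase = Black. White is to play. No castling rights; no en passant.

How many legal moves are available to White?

0

White to move; king on f1.
In check: yes, from the black rook on h1.
Legal moves: none.
Count: 0.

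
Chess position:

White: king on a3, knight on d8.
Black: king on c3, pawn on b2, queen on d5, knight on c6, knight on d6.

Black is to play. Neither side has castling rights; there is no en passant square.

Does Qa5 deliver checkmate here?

yes

After Qa5: white king on a3; in check: yes, from the black queen on a5.
King squares — a2: attacked by Qa5; b2: attacked by Kc3; b3: attacked by Kc3; a4: attacked by Qa5; b4: attacked by Kc3.
White has no legal moves → checkmate.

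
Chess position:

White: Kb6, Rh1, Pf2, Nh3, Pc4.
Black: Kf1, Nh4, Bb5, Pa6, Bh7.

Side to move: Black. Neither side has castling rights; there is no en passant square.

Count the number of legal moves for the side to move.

Black to move; king on f1.
In check: yes, from the white rook on h1.
Legal moves: Kg2, Ke2.
Count: 2.

2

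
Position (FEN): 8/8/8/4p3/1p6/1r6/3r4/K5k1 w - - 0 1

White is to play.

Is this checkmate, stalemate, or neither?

stalemate

White to move; white king on a1.
In check: no.
King squares — b1: attacked by Rb3; a2: attacked by Rd2; b2: attacked by Rd2.
Legal moves for White: none.
Not in check and no legal moves → stalemate.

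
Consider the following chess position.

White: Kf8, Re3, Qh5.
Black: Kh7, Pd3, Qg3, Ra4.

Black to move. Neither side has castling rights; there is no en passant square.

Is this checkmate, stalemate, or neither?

checkmate

Black to move; black king on h7.
In check: yes, from the white queen on h5.
King squares — g6: attacked by Qh5; h6: attacked by Qh5; g7: attacked by Kf8; g8: attacked by Kf8; h8: attacked by Qh5.
Legal moves for Black: none.
In check with no legal moves → checkmate.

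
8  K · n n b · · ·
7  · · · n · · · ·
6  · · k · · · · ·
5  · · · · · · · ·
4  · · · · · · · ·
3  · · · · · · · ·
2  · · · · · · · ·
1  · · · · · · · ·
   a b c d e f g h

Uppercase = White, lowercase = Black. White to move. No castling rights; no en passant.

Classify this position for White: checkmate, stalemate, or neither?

stalemate

White to move; white king on a8.
In check: no.
King squares — a7: attacked by Nc8; b7: attacked by Kc6; b8: attacked by Nd7.
Legal moves for White: none.
Not in check and no legal moves → stalemate.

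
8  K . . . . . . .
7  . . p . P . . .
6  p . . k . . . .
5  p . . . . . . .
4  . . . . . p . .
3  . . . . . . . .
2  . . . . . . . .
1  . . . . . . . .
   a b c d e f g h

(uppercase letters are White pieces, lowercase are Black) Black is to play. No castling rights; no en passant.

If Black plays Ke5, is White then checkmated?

After Ke5: white king on a8; in check: no.
White is not in check, so this cannot be checkmate.

no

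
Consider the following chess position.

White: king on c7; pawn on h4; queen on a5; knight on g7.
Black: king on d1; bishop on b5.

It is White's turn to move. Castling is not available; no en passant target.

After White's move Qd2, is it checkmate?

no

After Qd2: black king on d1; in check: yes, from the white queen on d2.
Black has 1 legal reply: Kxd2.
In check but a legal move exists → not checkmate.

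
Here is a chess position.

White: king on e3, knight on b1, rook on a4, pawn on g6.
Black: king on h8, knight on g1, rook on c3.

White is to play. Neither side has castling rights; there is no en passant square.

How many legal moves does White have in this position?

White to move; king on e3.
In check: yes, from the black rook on c3.
Legal moves: Kf4, Ke4, Kd4, Kf2, Kd2, Nxc3.
Count: 6.

6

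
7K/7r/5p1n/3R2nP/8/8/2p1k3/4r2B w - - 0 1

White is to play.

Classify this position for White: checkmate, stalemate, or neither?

White to move; white king on h8.
In check: yes, from the black rook on h7.
King squares — g7: attacked by Rh7; h7: attacked by Ng5; g8: attacked by Nh6.
Legal moves for White: none.
In check with no legal moves → checkmate.

checkmate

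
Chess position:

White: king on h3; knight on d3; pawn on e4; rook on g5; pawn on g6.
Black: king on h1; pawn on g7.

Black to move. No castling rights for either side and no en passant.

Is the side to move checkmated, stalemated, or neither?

Black to move; black king on h1.
In check: no.
King squares — g1: attacked by Rg5; g2: attacked by Kh3; h2: attacked by Kh3.
Legal moves for Black: none.
Not in check and no legal moves → stalemate.

stalemate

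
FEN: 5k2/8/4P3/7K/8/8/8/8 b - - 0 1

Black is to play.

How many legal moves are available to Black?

4

Black to move; king on f8.
In check: no.
Legal moves: Kg8, Ke8, Kg7, Ke7.
Count: 4.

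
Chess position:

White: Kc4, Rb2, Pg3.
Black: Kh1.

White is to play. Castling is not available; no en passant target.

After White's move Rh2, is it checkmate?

no

After Rh2: black king on h1; in check: yes, from the white rook on h2.
Black has 2 legal replies: Kxh2, Kg1.
In check but a legal move exists → not checkmate.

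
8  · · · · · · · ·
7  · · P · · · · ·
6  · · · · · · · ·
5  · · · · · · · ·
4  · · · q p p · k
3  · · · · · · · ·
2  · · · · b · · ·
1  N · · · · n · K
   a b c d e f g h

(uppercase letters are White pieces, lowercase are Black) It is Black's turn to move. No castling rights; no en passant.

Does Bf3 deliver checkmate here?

yes

After Bf3: white king on h1; in check: yes, from the black bishop on f3.
King squares — g1: attacked by Qd4; g2: attacked by Bf3; h2: attacked by Nf1.
White has no legal moves → checkmate.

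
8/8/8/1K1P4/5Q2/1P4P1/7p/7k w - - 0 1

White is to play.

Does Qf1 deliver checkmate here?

yes

After Qf1: black king on h1; in check: yes, from the white queen on f1.
King squares — g1: attacked by Qf1; g2: attacked by Qf1; h2: own pawn.
Black has no legal moves → checkmate.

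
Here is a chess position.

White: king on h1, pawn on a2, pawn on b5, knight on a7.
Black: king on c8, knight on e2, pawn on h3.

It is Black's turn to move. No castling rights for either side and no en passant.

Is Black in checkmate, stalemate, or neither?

Black to move; black king on c8.
In check: yes, from the white knight on a7.
King squares — b7: available; c7: available; d7: available; b8: available; d8: available.
Legal moves for Black: Kd8, Kb8, Kd7, Kc7, Kb7.
Black is in check but has 5 legal moves → neither.

neither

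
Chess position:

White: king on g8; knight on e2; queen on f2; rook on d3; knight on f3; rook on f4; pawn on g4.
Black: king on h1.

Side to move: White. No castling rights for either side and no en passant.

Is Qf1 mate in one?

After Qf1: black king on h1; in check: yes, from the white queen on f1.
King squares — g1: attacked by Qf1; g2: attacked by Qf1; h2: attacked by Nf3.
Black has no legal moves → checkmate.

yes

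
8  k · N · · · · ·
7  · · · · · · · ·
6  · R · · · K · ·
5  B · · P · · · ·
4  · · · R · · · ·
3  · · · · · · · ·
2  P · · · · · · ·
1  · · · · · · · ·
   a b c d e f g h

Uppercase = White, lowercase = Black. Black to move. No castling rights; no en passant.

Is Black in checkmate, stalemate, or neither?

Black to move; black king on a8.
In check: no.
King squares — a7: attacked by Nc8; b7: attacked by Rb6; b8: attacked by Rb6.
Legal moves for Black: none.
Not in check and no legal moves → stalemate.

stalemate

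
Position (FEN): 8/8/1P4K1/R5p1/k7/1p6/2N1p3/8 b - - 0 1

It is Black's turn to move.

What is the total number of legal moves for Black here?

Black to move; king on a4.
In check: yes, from the white rook on a5.
Legal moves: Kxa5.
Count: 1.

1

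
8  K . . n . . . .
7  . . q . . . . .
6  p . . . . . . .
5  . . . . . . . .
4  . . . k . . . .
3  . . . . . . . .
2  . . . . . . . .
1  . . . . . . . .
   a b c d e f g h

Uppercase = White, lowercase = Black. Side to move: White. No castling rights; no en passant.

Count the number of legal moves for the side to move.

0

White to move; king on a8.
In check: no.
Legal moves: none.
Count: 0.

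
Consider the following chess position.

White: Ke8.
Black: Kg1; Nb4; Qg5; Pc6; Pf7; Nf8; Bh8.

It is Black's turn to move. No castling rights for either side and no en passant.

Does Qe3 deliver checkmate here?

After Qe3: white king on e8; in check: yes, from the black queen on e3.
White has 3 legal replies: Kxf8, Kd8, Kxf7.
In check but a legal move exists → not checkmate.

no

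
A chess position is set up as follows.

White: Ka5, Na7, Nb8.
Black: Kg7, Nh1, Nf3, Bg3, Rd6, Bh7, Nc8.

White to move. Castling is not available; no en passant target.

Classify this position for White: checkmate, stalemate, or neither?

White to move; white king on a5.
In check: no.
Legal moves for White: Nd7, Nbc6, Na6, Nxc8, Nac6, Nb5, Kb5, Kb4, Ka4.
White has 9 legal moves and is not in check → neither.

neither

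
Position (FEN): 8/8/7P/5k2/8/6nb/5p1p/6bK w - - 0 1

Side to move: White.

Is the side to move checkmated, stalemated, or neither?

checkmate

White to move; white king on h1.
In check: yes, from the black knight on g3.
King squares — g1: attacked by Pf2; g2: attacked by Bh3; h2: attacked by Bg1.
Legal moves for White: none.
In check with no legal moves → checkmate.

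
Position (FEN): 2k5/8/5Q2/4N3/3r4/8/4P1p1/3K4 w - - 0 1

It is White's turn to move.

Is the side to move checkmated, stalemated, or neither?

White to move; white king on d1.
In check: yes, from the black rook on d4.
Legal moves for White: Kc2, Ke1, Kc1, Nd3.
White is in check but has 4 legal moves → neither.

neither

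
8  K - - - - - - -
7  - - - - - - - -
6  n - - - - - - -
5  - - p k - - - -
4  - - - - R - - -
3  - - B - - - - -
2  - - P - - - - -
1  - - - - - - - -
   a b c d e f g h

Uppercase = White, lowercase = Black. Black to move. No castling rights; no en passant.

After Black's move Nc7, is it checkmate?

After Nc7: white king on a8; in check: yes, from the black knight on c7.
White has 3 legal replies: Kb8, Kb7, Ka7.
In check but a legal move exists → not checkmate.

no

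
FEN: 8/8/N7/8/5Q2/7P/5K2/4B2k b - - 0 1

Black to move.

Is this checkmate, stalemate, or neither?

Black to move; black king on h1.
In check: no.
King squares — g1: attacked by Kf2; g2: attacked by Kf2; h2: attacked by Qf4.
Legal moves for Black: none.
Not in check and no legal moves → stalemate.

stalemate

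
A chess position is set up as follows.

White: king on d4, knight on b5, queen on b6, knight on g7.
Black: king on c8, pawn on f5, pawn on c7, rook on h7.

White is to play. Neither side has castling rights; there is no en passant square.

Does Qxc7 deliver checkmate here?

After Qxc7: black king on c8; in check: yes, from the white queen on c7.
King squares — b7: attacked by Qc7; c7: attacked by Nb5; d7: attacked by Qc7; b8: attacked by Qc7; d8: attacked by Qc7.
Black has no legal moves → checkmate.

yes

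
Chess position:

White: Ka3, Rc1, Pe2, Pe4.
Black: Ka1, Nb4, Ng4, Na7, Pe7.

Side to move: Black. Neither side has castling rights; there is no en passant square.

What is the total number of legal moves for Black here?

0

Black to move; king on a1.
In check: yes, from the white rook on c1.
Legal moves: none.
Count: 0.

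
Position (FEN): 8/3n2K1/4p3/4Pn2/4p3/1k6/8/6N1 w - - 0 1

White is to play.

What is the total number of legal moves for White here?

5

White to move; king on g7.
In check: yes, from the black knight on f5.
Legal moves: Kh8, Kg8, Kh7, Kf7, Kg6.
Count: 5.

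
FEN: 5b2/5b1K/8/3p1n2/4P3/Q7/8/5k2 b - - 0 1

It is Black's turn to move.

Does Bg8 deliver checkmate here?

no

After Bg8: white king on h7; in check: yes, from the black bishop on g8.
White has 3 legal replies: Kh8, Kxg8, Kg6.
In check but a legal move exists → not checkmate.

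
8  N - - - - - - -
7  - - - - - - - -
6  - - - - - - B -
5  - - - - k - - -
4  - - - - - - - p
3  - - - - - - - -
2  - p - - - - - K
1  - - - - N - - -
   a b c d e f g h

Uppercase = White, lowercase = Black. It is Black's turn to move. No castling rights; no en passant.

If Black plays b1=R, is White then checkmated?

After b1=R: white king on h2; in check: no.
White is not in check, so this cannot be checkmate.

no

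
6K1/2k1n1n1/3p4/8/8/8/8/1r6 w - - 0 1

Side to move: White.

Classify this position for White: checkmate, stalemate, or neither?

White to move; white king on g8.
In check: yes, from the black knight on e7.
Legal moves for White: Kh8, Kf8, Kh7, Kxg7, Kf7.
White is in check but has 5 legal moves → neither.

neither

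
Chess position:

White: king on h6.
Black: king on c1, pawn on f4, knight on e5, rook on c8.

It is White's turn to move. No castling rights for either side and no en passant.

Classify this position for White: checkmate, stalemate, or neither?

White to move; white king on h6.
In check: no.
Legal moves for White: Kh7, Kg7, Kh5, Kg5.
White has 4 legal moves and is not in check → neither.

neither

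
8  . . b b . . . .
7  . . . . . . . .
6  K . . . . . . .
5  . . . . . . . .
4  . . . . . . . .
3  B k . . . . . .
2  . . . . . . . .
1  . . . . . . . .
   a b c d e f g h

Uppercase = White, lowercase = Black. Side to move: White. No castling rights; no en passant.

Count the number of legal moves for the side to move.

White to move; king on a6.
In check: yes, from the black bishop on c8.
Legal moves: Ka7, Kb5.
Count: 2.

2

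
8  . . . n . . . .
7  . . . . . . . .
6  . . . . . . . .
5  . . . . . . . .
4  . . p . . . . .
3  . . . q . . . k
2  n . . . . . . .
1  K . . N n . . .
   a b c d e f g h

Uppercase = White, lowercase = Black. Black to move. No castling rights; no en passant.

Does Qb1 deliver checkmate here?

After Qb1: white king on a1; in check: yes, from the black queen on b1.
White has 1 legal reply: Kxb1.
In check but a legal move exists → not checkmate.

no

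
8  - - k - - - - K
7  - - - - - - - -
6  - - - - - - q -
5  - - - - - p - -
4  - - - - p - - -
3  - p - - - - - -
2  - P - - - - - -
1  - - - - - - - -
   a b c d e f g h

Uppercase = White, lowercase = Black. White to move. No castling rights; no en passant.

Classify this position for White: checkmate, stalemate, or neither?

White to move; white king on h8.
In check: no.
King squares — g7: attacked by Qg6; h7: attacked by Qg6; g8: attacked by Qg6.
Legal moves for White: none.
Not in check and no legal moves → stalemate.

stalemate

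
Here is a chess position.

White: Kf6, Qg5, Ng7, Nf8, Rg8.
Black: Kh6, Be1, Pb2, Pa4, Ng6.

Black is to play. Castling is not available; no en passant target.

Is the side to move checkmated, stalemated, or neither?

Black to move; black king on h6.
In check: yes, from the white queen on g5.
King squares — g5: attacked by Kf6; h5: attacked by Qg5; g6: own knight; g7: attacked by Kf6; h7: attacked by Nf8.
Legal moves for Black: none.
In check with no legal moves → checkmate.

checkmate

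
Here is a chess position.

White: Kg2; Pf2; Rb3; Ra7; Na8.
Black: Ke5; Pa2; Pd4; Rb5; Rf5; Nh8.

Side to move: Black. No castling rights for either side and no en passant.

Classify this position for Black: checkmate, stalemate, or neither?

Black to move; black king on e5.
In check: no.
Legal moves for Black include: Nf7, Ng6, Rf8, Rf7, Rf6, Rh5, Rg5+, Rf4, Rf3, Rxf2+, Kf6, Ke6, Kd6, Kd5, Kf4, Ke4, Rb8, Rb7, ... (list truncated; more exist).
Black has legal moves and is not in check → neither.

neither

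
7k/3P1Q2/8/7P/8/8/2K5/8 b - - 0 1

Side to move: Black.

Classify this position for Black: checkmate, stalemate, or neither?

Black to move; black king on h8.
In check: no.
King squares — g7: attacked by Qf7; h7: attacked by Qf7; g8: attacked by Qf7.
Legal moves for Black: none.
Not in check and no legal moves → stalemate.

stalemate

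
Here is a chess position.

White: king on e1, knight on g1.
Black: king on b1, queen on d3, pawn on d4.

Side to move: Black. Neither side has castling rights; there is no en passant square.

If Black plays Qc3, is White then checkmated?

After Qc3: white king on e1; in check: yes, from the black queen on c3.
White has 4 legal replies: Kf2, Ke2, Kf1, Kd1.
In check but a legal move exists → not checkmate.

no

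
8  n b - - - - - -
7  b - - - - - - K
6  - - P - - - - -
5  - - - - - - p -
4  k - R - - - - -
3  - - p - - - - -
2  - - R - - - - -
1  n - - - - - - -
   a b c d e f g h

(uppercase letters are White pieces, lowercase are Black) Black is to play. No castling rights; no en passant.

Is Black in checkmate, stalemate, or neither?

Black to move; black king on a4.
In check: yes, from the white rook on c4.
King squares — a3: available; b3: available; b4: attacked by Rc4; a5: available; b5: available.
Legal moves for Black: Kb5, Ka5, Kb3, Ka3.
Black is in check but has 4 legal moves → neither.

neither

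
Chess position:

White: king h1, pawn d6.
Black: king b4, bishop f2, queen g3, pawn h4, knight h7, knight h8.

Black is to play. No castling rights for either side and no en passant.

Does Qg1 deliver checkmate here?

After Qg1: white king on h1; in check: yes, from the black queen on g1.
King squares — g1: attacked by Bf2; g2: attacked by Qg1; h2: attacked by Qg1.
White has no legal moves → checkmate.

yes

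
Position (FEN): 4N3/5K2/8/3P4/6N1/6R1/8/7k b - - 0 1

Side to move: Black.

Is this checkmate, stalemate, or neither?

Black to move; black king on h1.
In check: no.
King squares — g1: attacked by Rg3; g2: attacked by Rg3; h2: attacked by Ng4.
Legal moves for Black: none.
Not in check and no legal moves → stalemate.

stalemate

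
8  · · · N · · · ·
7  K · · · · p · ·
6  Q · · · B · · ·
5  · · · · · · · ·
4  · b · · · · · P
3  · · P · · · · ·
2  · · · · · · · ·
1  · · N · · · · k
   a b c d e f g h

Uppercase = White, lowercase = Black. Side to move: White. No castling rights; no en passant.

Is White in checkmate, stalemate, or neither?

neither

White to move; white king on a7.
In check: no.
Legal moves for White include: Nxf7, Nb7, Nc6, Kb8, Ka8, Kb7, Kb6, Bc8, Bxf7, Bd7, Bf5, Bd5+, Bg4, Bc4, Bh3, Bb3, Ba2, Qc8, ... (list truncated; more exist).
White has legal moves and is not in check → neither.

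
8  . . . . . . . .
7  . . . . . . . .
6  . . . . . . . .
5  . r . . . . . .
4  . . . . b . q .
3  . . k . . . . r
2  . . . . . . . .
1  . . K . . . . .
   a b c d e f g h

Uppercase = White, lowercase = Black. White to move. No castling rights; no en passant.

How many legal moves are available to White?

0

White to move; king on c1.
In check: no.
Legal moves: none.
Count: 0.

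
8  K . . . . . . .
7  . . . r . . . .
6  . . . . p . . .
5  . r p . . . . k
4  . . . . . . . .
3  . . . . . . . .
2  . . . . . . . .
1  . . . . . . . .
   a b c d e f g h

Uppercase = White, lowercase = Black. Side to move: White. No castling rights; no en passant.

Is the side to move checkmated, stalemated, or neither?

White to move; white king on a8.
In check: no.
King squares — a7: attacked by Rd7; b7: attacked by Rb5; b8: attacked by Rb5.
Legal moves for White: none.
Not in check and no legal moves → stalemate.

stalemate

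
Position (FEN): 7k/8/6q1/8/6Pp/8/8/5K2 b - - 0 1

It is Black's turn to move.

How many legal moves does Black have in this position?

Black to move; king on h8.
In check: no.
Legal moves: Kg8, Kh7, Kg7, Qg8, Qe8, Qh7, Qg7, Qf7+, Qh6, Qf6+, Qe6, Qd6, Qc6, Qb6, Qa6+, Qh5, Qg5, Qf5+, Qxg4, Qe4, Qd3+, Qc2, Qb1+, h3.
Count: 24.

24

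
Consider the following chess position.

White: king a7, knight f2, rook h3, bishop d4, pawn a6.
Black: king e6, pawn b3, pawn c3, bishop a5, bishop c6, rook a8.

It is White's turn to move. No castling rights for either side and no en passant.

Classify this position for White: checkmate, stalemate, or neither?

White to move; white king on a7.
In check: yes, from the black rook on a8.
King squares — a6: own pawn; b6: attacked by Ba5; b7: attacked by Bc6; a8: attacked by Bc6; b8: attacked by Ra8.
Legal moves for White: none.
In check with no legal moves → checkmate.

checkmate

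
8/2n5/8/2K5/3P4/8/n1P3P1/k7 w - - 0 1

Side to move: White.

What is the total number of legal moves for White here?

9

White to move; king on c5.
In check: no.
Legal moves: Kd6, Kc6, Kb6, Kc4, d5, g3, c3, g4, c4.
Count: 9.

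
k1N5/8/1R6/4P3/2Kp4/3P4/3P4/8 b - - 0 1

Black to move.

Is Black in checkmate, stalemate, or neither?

stalemate

Black to move; black king on a8.
In check: no.
King squares — a7: attacked by Nc8; b7: attacked by Rb6; b8: attacked by Rb6.
Legal moves for Black: none.
Not in check and no legal moves → stalemate.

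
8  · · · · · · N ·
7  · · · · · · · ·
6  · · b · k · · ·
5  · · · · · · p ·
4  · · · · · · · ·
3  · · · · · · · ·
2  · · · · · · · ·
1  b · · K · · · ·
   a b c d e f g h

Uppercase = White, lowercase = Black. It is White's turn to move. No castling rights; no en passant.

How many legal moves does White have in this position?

White to move; king on d1.
In check: no.
Legal moves: Ne7, Nh6, Nf6, Ke2, Kd2, Kc2, Ke1, Kc1.
Count: 8.

8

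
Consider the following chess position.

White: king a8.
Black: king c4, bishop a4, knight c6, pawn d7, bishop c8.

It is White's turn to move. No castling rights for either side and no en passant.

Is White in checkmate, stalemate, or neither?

stalemate

White to move; white king on a8.
In check: no.
King squares — a7: attacked by Nc6; b7: attacked by Bc8; b8: attacked by Nc6.
Legal moves for White: none.
Not in check and no legal moves → stalemate.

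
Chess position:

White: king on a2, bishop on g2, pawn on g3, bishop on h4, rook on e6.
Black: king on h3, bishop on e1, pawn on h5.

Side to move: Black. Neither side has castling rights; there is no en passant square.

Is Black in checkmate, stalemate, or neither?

neither

Black to move; black king on h3.
In check: yes, from the white bishop on g2.
Legal moves for Black: Kg4, Kh2, Kxg2.
Black is in check but has 3 legal moves → neither.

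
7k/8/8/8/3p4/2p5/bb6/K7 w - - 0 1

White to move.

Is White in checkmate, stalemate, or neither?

White to move; white king on a1.
In check: yes, from the black bishop on b2.
Legal moves for White: Kxa2.
White is in check but has 1 legal move → neither.

neither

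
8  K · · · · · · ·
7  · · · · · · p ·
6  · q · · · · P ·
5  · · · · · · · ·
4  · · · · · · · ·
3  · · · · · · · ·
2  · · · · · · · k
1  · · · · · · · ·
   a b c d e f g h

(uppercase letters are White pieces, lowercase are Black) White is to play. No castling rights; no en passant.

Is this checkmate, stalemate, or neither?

White to move; white king on a8.
In check: no.
King squares — a7: attacked by Qb6; b7: attacked by Qb6; b8: attacked by Qb6.
Legal moves for White: none.
Not in check and no legal moves → stalemate.

stalemate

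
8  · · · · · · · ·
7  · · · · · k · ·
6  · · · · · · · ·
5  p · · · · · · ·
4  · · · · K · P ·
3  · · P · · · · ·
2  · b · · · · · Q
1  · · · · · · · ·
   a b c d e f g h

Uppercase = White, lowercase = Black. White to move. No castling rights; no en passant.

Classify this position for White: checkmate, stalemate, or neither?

neither

White to move; white king on e4.
In check: no.
Legal moves for White include: Kf5, Ke5, Kd5, Kf4, Kd4, Kf3, Ke3, Kd3, Qh8, Qb8, Qh7+, Qc7+, Qh6, Qd6, Qh5+, Qe5, Qh4, Qf4+, ... (list truncated; more exist).
White has legal moves and is not in check → neither.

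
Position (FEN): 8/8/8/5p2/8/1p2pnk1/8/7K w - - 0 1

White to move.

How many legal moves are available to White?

White to move; king on h1.
In check: no.
Legal moves: none.
Count: 0.

0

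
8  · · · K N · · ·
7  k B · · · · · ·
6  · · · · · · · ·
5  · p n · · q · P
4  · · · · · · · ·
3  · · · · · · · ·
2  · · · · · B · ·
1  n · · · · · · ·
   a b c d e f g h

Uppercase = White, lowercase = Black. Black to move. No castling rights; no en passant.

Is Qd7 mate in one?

After Qd7: white king on d8; in check: yes, from the black queen on d7.
King squares — c7: attacked by Qd7; d7: attacked by Nc5; e7: attacked by Qd7; c8: attacked by Qd7; e8: own knight.
White has no legal moves → checkmate.

yes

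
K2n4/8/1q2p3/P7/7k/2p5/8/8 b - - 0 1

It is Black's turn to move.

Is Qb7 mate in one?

After Qb7: white king on a8; in check: yes, from the black queen on b7.
King squares — a7: attacked by Qb7; b7: attacked by Nd8; b8: attacked by Qb7.
White has no legal moves → checkmate.

yes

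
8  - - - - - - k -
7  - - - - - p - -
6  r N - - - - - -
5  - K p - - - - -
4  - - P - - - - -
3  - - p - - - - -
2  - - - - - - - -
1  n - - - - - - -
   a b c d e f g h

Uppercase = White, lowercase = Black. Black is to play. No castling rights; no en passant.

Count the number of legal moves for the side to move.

Black to move; king on g8.
In check: no.
Legal moves: Kh8, Kf8, Kh7, Kg7, Ra8, Ra7, Rxb6+, Ra5+, Ra4, Ra3, Ra2, Nb3, Nc2, f6, c2, f5.
Count: 16.

16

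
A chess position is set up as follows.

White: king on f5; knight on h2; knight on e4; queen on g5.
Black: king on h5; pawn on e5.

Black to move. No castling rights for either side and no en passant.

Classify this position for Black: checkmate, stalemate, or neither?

checkmate

Black to move; black king on h5.
In check: yes, from the white queen on g5.
King squares — g4: attacked by Nh2; h4: attacked by Qg5; g5: attacked by Ne4; g6: attacked by Kf5; h6: attacked by Qg5.
Legal moves for Black: none.
In check with no legal moves → checkmate.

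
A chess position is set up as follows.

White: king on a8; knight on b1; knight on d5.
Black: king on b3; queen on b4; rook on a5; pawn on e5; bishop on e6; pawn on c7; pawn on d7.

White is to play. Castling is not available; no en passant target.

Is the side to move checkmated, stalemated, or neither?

checkmate

White to move; white king on a8.
In check: yes, from the black rook on a5.
King squares — a7: attacked by Ra5; b7: attacked by Qb4; b8: attacked by Qb4.
Legal moves for White: none.
In check with no legal moves → checkmate.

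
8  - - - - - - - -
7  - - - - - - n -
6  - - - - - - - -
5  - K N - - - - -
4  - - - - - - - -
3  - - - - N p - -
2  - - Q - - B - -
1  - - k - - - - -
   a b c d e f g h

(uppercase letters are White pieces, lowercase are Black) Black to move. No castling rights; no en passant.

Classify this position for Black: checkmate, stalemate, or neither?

checkmate

Black to move; black king on c1.
In check: yes, from the white queen on c2.
King squares — b1: attacked by Qc2; d1: attacked by Qc2; b2: attacked by Qc2; c2: attacked by Ne3; d2: attacked by Qc2.
Legal moves for Black: none.
In check with no legal moves → checkmate.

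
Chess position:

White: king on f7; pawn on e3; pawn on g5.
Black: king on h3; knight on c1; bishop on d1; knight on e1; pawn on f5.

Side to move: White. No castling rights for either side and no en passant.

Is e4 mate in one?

After e4: black king on h3; in check: no.
Black is not in check, so this cannot be checkmate.

no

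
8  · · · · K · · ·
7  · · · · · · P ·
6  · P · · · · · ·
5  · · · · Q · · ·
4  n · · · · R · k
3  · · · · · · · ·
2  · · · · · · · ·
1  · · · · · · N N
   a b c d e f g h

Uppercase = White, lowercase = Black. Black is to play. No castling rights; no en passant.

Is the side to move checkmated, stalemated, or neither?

Black to move; black king on h4.
In check: yes, from the white rook on f4.
King squares — g3: attacked by Nh1; h3: attacked by Ng1; g4: attacked by Rf4; g5: attacked by Qe5; h5: attacked by Qe5.
Legal moves for Black: none.
In check with no legal moves → checkmate.

checkmate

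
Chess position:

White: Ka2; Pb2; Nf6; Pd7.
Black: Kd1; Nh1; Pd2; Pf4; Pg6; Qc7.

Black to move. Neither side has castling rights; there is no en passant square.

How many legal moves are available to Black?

24

Black to move; king on d1.
In check: no.
Legal moves: Qd8, Qc8, Qb8, Qxd7, Qb7, Qa7+, Qd6, Qc6, Qb6, Qe5, Qc5, Qa5+, Qc4+, Qc3, Qc2, Qc1, Ng3, Nf2, Ke2, Kc2, Ke1, Kc1, g5, f3.
Count: 24.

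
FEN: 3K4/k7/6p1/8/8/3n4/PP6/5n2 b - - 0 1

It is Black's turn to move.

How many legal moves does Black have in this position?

18

Black to move; king on a7.
In check: no.
Legal moves: Kb8, Ka8, Kb7, Kb6, Ka6, Ne5, Nc5, Nf4, Nb4, Nf2, Nxb2, Ne1, Nc1, Ng3, Ne3, Nh2, Nd2, g5.
Count: 18.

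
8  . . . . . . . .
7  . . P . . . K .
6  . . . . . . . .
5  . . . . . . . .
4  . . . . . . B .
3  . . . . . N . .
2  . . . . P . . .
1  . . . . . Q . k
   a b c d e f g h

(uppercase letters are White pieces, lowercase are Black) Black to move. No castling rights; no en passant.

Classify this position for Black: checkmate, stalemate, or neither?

Black to move; black king on h1.
In check: yes, from the white queen on f1.
King squares — g1: attacked by Qf1; g2: attacked by Qf1; h2: attacked by Nf3.
Legal moves for Black: none.
In check with no legal moves → checkmate.

checkmate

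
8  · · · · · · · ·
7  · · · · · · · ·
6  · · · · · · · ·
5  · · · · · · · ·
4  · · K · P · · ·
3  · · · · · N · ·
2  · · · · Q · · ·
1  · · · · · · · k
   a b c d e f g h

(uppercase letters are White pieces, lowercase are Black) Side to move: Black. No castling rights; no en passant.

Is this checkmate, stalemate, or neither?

Black to move; black king on h1.
In check: no.
King squares — g1: attacked by Nf3; g2: attacked by Qe2; h2: attacked by Qe2.
Legal moves for Black: none.
Not in check and no legal moves → stalemate.

stalemate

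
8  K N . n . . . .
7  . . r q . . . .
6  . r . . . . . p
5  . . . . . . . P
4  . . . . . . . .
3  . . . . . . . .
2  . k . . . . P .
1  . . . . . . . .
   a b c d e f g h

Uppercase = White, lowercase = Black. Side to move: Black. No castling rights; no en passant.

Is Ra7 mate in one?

After Ra7: white king on a8; in check: yes, from the black rook on a7.
King squares — a7: attacked by Qd7; b7: attacked by Rb6; b8: own knight.
White has no legal moves → checkmate.

yes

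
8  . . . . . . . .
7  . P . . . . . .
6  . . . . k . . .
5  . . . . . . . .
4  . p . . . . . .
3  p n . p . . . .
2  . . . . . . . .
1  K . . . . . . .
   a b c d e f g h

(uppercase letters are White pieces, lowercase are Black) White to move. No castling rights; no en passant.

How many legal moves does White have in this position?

White to move; king on a1.
In check: yes, from the black knight on b3.
Legal moves: Ka2, Kb1.
Count: 2.

2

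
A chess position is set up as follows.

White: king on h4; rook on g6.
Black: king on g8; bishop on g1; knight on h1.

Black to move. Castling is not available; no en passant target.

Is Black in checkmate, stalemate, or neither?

neither

Black to move; black king on g8.
In check: yes, from the white rook on g6.
King squares — f7: available; g7: attacked by Rg6; h7: available; f8: available; h8: available.
Legal moves for Black: Kh8, Kf8, Kh7, Kf7.
Black is in check but has 4 legal moves → neither.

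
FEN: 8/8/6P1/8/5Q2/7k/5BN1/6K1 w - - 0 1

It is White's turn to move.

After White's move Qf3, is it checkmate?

yes

After Qf3: black king on h3; in check: yes, from the white queen on f3.
King squares — g2: attacked by Kg1; h2: attacked by Kg1; g3: attacked by Bf2; g4: attacked by Qf3; h4: attacked by Bf2.
Black has no legal moves → checkmate.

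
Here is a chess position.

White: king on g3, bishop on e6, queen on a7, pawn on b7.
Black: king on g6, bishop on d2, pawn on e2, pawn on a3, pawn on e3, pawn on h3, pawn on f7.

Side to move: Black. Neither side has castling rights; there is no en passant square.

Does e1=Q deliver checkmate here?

After e1=Q: white king on g3; in check: yes, from the black queen on e1.
White has 5 legal replies: Kg4, Kf4, Kxh3, Kf3, Kh2.
In check but a legal move exists → not checkmate.

no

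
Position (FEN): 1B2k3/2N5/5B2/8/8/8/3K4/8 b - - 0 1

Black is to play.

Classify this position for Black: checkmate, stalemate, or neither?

neither

Black to move; black king on e8.
In check: yes, from the white knight on c7.
King squares — d7: available; e7: attacked by Bf6; f7: available; d8: attacked by Bf6; f8: available.
Legal moves for Black: Kf8, Kf7, Kd7.
Black is in check but has 3 legal moves → neither.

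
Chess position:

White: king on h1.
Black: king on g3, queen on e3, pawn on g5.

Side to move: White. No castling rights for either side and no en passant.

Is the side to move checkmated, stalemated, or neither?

White to move; white king on h1.
In check: no.
King squares — g1: attacked by Qe3; g2: attacked by Kg3; h2: attacked by Kg3.
Legal moves for White: none.
Not in check and no legal moves → stalemate.

stalemate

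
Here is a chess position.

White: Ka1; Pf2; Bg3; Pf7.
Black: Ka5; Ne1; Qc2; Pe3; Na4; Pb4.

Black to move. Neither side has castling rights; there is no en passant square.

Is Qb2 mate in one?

yes

After Qb2: white king on a1; in check: yes, from the black queen on b2.
King squares — b1: attacked by Qb2; a2: attacked by Qb2; b2: attacked by Na4.
White has no legal moves → checkmate.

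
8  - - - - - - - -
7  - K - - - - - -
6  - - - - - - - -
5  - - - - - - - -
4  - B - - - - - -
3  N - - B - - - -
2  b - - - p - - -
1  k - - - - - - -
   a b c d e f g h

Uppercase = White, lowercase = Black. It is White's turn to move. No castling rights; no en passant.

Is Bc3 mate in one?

yes

After Bc3: black king on a1; in check: yes, from the white bishop on c3.
King squares — b1: attacked by Na3; a2: own bishop; b2: attacked by Bc3.
Black has no legal moves → checkmate.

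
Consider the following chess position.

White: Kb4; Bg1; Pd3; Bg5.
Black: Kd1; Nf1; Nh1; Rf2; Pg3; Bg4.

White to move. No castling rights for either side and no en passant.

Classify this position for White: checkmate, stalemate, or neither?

White to move; white king on b4.
In check: no.
Legal moves for White include: Bd8, Be7, Bh6, Bf6, Bh4, Bf4, Be3, Bd2, Bc1, Kc5, Kb5, Ka5, Kc4, Ka4, Kc3, Kb3, Ka3, Bh2, ... (list truncated; more exist).
White has legal moves and is not in check → neither.

neither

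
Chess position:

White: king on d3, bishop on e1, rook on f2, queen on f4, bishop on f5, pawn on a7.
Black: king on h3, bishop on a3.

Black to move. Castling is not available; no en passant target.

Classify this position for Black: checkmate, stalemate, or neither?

checkmate

Black to move; black king on h3.
In check: yes, from the white bishop on f5.
King squares — g2: attacked by Rf2; h2: attacked by Rf2; g3: attacked by Qf4; g4: attacked by Qf4; h4: attacked by Qf4.
Legal moves for Black: none.
In check with no legal moves → checkmate.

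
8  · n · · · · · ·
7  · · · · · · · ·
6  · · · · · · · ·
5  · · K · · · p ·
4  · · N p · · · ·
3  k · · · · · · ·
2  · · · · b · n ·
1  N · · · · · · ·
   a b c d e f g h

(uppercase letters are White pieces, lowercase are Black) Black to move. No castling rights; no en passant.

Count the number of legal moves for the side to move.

Black to move; king on a3.
In check: yes, from the white knight on c4.
Legal moves: Ka4, Ka2, Bxc4.
Count: 3.

3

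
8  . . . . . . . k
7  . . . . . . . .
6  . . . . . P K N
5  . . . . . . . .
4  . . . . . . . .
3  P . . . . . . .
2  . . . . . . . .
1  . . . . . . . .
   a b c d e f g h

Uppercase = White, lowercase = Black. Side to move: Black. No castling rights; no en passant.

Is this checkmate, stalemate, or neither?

stalemate

Black to move; black king on h8.
In check: no.
King squares — g7: attacked by Pf6; h7: attacked by Kg6; g8: attacked by Nh6.
Legal moves for Black: none.
Not in check and no legal moves → stalemate.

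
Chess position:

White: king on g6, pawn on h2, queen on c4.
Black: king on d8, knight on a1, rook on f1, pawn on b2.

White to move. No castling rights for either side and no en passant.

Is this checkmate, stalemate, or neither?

neither

White to move; white king on g6.
In check: no.
Legal moves for White include: Kh7, Kg7, Kh6, Kh5, Kg5, Qg8+, Qc8+, Qf7, Qc7+, Qe6, Qc6, Qa6, Qd5+, Qc5, Qb5, Qh4+, Qg4, Qf4, ... (list truncated; more exist).
White has legal moves and is not in check → neither.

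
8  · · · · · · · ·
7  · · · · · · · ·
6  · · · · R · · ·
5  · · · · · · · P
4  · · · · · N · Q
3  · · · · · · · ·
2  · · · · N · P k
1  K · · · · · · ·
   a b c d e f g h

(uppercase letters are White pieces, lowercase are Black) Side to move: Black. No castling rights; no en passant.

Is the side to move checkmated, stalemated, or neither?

checkmate

Black to move; black king on h2.
In check: yes, from the white queen on h4.
King squares — g1: attacked by Ne2; h1: attacked by Qh4; g2: attacked by Nf4; g3: attacked by Ne2; h3: attacked by Pg2.
Legal moves for Black: none.
In check with no legal moves → checkmate.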